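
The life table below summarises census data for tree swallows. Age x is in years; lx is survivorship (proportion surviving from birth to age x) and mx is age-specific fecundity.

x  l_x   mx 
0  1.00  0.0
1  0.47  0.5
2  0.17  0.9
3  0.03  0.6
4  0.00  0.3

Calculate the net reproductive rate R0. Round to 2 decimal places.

0.41

lx·mx by age: 0, 0.235, 0.153, 0.018, 0
R0 = Σ lx·mx = 0.406 → 0.41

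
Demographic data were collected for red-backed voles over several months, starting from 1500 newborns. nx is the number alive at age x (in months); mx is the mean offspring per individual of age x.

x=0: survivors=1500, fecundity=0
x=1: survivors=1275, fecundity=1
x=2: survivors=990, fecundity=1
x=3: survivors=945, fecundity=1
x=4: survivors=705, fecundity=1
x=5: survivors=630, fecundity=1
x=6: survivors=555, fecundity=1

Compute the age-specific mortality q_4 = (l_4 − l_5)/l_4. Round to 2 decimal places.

0.11

lx = nx/n0 = nx/1500: 1, 0.85, 0.66, 0.63, 0.47, 0.42, 0.37
q_4 = (l_4 − l_5) / l_4 = (0.47 − 0.42) / 0.47
     = 0.05 / 0.47 = 0.106383… → 0.11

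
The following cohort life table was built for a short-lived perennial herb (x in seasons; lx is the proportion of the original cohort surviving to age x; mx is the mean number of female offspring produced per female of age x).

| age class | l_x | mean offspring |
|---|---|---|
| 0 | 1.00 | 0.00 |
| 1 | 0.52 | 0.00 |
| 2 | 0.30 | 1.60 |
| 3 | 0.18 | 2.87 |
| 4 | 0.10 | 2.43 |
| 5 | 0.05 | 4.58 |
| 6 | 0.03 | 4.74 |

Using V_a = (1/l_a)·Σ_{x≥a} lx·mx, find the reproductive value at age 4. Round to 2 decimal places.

lx·mx for x ≥ 4: 0.243, 0.229, 0.1422 → sum = 0.6142
V_4 = 0.6142 / l_4 = 0.6142 / 0.1 = 6.142 → 6.14

6.14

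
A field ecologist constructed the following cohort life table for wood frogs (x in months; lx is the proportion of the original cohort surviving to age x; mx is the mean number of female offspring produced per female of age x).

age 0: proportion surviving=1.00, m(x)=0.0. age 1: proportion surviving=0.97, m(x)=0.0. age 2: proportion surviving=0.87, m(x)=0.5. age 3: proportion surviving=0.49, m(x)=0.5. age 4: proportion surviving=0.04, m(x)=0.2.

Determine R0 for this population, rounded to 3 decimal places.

lx·mx by age: 0, 0, 0.435, 0.245, 0.008
R0 = Σ lx·mx = 0.688 → 0.688

0.688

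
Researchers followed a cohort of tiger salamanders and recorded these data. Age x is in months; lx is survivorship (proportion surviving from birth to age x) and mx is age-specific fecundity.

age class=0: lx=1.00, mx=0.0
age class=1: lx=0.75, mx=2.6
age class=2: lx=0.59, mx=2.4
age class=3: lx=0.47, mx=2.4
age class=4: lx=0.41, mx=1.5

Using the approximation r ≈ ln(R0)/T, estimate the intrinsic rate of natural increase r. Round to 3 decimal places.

0.784

R0 = Σ lx·mx = 0 + 1.95 + 1.416 + 1.128 + 0.615 = 5.109
Σ x·lx·mx = 10.626; T = 10.626/5.109 = 2.07986…
r ≈ ln(R0)/T = ln(5.109)/2.07986… = 0.78419… → 0.784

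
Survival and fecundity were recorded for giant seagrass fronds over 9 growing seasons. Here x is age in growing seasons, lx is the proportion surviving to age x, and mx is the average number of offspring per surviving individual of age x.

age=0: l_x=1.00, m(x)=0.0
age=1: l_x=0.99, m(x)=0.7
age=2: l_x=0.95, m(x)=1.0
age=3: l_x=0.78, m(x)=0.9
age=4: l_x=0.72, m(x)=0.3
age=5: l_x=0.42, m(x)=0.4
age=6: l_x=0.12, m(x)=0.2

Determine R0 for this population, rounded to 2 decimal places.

lx·mx by age: 0, 0.693, 0.95, 0.702, 0.216, 0.168, 0.024
R0 = Σ lx·mx = 2.753 → 2.75

2.75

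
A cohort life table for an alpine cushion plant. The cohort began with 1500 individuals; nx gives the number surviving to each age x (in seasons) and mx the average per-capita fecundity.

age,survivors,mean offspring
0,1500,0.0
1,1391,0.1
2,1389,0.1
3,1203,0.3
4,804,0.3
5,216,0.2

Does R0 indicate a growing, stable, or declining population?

lx = nx/n0 = nx/1500: 1, 0.92733…, 0.926, 0.802, 0.536, 0.144
R0 = Σ lx·mx = 0 + 0.092733… + 0.0926 + 0.2406 + 0.1608 + 0.0288 = 0.615533…
R0 < 1, so the population is declining.

declining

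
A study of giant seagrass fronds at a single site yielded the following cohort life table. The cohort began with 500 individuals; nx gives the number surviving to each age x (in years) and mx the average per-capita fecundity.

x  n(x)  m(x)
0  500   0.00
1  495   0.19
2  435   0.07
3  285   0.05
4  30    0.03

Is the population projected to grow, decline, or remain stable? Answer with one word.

declining

lx = nx/n0 = nx/500: 1, 0.99, 0.87, 0.57, 0.06
R0 = Σ lx·mx = 0 + 0.1881 + 0.0609 + 0.0285 + 0.0018 = 0.2793
R0 < 1, so the population is declining.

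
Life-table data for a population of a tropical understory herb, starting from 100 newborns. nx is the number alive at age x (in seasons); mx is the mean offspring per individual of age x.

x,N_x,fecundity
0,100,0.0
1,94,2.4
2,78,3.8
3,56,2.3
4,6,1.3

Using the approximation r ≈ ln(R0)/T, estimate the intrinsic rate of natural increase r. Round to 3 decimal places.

1.004

lx = nx/n0 = nx/100: 1, 0.94, 0.78, 0.56, 0.06
R0 = Σ lx·mx = 0 + 2.256 + 2.964 + 1.288 + 0.078 = 6.586
Σ x·lx·mx = 12.36; T = 12.36/6.586 = 1.87671…
r ≈ ln(R0)/T = ln(6.586)/1.87671… = 1.00439… → 1.004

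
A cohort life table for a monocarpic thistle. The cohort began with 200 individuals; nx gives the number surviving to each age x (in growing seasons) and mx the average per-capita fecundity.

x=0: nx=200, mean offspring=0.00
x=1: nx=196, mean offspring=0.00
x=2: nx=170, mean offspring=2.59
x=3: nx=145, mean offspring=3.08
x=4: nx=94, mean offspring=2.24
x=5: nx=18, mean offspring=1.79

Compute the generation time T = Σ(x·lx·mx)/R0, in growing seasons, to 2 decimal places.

2.85

lx = nx/n0 = nx/200: 1, 0.98, 0.85, 0.725, 0.47, 0.09
lx·mx: 0, 0, 2.2015, 2.233, 1.0528, 0.1611 → R0 = 5.6484
x·lx·mx: 0, 0, 4.403, 6.699, 4.2112, 0.8055 → Σ = 16.1187
T = 16.1187 / 5.6484 = 2.853675… → 2.85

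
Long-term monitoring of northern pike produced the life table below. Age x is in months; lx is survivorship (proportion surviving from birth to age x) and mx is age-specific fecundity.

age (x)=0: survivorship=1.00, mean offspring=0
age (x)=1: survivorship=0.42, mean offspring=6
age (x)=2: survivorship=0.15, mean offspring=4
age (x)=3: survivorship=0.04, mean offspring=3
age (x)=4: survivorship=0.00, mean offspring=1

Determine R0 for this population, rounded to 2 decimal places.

lx·mx by age: 0, 2.52, 0.6, 0.12, 0
R0 = Σ lx·mx = 3.24 → 3.24

3.24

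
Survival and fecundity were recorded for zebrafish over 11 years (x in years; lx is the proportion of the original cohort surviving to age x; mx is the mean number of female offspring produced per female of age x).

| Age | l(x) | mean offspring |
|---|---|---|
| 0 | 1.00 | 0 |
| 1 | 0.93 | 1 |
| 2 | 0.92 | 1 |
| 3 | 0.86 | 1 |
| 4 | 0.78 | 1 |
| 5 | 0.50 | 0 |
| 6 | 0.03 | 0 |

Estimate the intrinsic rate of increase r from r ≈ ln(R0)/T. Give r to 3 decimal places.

R0 = Σ lx·mx = 0 + 0.93 + 0.92 + 0.86 + 0.78 + 0 + 0 = 3.49
Σ x·lx·mx = 8.47; T = 8.47/3.49 = 2.42693…
r ≈ ln(R0)/T = ln(3.49)/2.42693… = 0.51501… → 0.515

0.515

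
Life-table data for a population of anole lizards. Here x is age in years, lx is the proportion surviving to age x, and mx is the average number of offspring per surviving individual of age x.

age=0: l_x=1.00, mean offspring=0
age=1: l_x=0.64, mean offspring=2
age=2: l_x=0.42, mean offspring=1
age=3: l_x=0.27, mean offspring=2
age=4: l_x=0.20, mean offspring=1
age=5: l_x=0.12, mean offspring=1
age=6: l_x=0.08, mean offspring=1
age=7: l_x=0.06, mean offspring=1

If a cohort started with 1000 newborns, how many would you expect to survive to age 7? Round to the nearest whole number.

Expected survivors = N0 · l_7 = 1000 × 0.06 = 60 → 60

60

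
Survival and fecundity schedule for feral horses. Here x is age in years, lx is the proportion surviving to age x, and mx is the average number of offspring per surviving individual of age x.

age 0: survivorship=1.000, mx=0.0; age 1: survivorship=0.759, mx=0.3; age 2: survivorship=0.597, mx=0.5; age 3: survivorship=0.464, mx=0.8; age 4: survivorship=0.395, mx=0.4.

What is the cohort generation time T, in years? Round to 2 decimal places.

2.44

lx·mx: 0, 0.2277, 0.2985, 0.3712, 0.158 → R0 = 1.0554
x·lx·mx: 0, 0.2277, 0.597, 1.1136, 0.632 → Σ = 2.5703
T = 2.5703 / 1.0554 = 2.43538… → 2.44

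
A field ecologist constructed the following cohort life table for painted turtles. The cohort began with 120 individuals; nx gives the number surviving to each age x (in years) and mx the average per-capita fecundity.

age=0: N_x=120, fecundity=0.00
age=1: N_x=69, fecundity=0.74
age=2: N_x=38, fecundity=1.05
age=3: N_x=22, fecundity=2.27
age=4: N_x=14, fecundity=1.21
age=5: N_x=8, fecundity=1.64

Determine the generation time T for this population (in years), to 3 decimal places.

lx = nx/n0 = nx/120: 1, 0.575, 0.31667…, 0.18333…, 0.11667…, 0.06667…
lx·mx: 0, 0.4255, 0.3325…, 0.416167…, 0.141167…, 0.109333… → R0 = 1.424667…
x·lx·mx: 0, 0.4255, 0.665…, 1.2485…, 0.564667…, 0.546667… → Σ = 3.450333…
T = 3.450333… / 1.424667… = 2.421853… → 2.422

2.422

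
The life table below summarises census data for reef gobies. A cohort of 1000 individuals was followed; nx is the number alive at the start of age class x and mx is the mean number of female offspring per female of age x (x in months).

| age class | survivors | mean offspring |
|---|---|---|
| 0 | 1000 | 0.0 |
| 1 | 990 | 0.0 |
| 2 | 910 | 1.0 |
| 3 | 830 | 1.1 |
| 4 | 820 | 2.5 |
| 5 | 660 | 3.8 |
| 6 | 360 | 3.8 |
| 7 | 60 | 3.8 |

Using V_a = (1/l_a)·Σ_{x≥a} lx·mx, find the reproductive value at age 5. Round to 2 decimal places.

lx = nx/n0 = nx/1000: 1, 0.99, 0.91, 0.83, 0.82, 0.66, 0.36, 0.06
lx·mx for x ≥ 5: 2.508, 1.368, 0.228 → sum = 4.104
V_5 = 4.104 / l_5 = 4.104 / 0.66 = 6.218182… → 6.22

6.22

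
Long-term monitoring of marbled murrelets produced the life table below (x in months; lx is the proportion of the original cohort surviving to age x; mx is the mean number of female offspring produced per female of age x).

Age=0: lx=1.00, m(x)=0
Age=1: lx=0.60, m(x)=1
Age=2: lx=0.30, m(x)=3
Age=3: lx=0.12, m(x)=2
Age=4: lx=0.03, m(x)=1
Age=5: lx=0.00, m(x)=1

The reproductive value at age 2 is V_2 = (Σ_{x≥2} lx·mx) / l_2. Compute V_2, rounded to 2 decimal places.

lx·mx for x ≥ 2: 0.9, 0.24, 0.03, 0 → sum = 1.17
V_2 = 1.17 / l_2 = 1.17 / 0.3 = 3.9 → 3.90

3.90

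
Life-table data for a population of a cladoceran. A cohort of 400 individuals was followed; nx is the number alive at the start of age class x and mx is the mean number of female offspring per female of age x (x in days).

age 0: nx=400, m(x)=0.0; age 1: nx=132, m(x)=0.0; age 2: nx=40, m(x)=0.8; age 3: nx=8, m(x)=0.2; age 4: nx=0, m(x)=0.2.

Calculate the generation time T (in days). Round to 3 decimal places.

2.048

lx = nx/n0 = nx/400: 1, 0.33, 0.1, 0.02, 0
lx·mx: 0, 0, 0.08, 0.004, 0 → R0 = 0.084
x·lx·mx: 0, 0, 0.16, 0.012, 0 → Σ = 0.172
T = 0.172 / 0.084 = 2.047619… → 2.048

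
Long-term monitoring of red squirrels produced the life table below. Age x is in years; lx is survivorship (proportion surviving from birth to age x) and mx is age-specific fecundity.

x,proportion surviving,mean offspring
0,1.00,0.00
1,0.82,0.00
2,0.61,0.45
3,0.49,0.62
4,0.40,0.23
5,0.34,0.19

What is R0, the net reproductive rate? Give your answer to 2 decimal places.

0.73

lx·mx by age: 0, 0, 0.2745, 0.3038, 0.092, 0.0646
R0 = Σ lx·mx = 0.7349 → 0.73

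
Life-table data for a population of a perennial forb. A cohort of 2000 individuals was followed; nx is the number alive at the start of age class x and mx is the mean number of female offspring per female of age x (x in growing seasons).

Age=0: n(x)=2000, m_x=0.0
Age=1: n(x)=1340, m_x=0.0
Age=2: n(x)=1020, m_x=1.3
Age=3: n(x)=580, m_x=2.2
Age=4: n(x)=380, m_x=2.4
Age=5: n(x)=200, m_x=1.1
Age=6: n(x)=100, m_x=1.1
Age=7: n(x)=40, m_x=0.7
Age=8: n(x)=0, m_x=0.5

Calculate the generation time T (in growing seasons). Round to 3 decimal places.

3.121

lx = nx/n0 = nx/2000: 1, 0.67, 0.51, 0.29, 0.19, 0.1, 0.05, 0.02, 0
lx·mx: 0, 0, 0.663, 0.638, 0.456, 0.11, 0.055, 0.014, 0 → R0 = 1.936
x·lx·mx: 0, 0, 1.326, 1.914, 1.824, 0.55, 0.33, 0.098, 0 → Σ = 6.042
T = 6.042 / 1.936 = 3.120868… → 3.121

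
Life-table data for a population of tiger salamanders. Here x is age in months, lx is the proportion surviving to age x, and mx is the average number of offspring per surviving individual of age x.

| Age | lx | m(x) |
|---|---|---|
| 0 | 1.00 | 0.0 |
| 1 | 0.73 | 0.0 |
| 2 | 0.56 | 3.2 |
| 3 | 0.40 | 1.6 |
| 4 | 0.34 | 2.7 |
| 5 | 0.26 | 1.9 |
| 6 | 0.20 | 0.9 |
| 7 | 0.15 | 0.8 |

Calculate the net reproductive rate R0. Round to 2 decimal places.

lx·mx by age: 0, 0, 1.792, 0.64, 0.918, 0.494, 0.18, 0.12
R0 = Σ lx·mx = 4.144 → 4.14

4.14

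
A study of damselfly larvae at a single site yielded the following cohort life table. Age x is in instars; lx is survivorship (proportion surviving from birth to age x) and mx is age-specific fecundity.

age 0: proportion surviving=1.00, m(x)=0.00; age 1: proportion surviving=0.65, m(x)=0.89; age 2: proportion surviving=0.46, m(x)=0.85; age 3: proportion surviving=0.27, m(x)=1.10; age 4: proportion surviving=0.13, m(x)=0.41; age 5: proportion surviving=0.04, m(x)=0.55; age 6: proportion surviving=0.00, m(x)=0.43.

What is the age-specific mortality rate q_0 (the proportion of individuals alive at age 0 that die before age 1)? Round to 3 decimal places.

0.350

q_0 = (l_0 − l_1) / l_0 = (1 − 0.65) / 1
     = 0.35 / 1 = 0.35 → 0.350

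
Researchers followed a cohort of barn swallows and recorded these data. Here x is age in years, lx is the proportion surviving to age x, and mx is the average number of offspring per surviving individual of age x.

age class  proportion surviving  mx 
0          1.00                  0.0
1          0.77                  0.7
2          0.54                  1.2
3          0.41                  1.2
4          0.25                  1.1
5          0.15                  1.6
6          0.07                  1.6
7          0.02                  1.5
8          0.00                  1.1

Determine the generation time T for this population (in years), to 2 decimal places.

2.78

lx·mx: 0, 0.539, 0.648, 0.492, 0.275, 0.24, 0.112, 0.03, 0 → R0 = 2.336
x·lx·mx: 0, 0.539, 1.296, 1.476, 1.1, 1.2, 0.672, 0.21, 0 → Σ = 6.493
T = 6.493 / 2.336 = 2.779538… → 2.78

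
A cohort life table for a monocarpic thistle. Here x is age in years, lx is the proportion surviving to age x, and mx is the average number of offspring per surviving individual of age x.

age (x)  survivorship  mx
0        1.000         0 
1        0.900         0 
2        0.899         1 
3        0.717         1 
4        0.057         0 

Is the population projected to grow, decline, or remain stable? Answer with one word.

R0 = Σ lx·mx = 0 + 0 + 0.899 + 0.717 + 0 = 1.616
R0 > 1, so the population is growing.

growing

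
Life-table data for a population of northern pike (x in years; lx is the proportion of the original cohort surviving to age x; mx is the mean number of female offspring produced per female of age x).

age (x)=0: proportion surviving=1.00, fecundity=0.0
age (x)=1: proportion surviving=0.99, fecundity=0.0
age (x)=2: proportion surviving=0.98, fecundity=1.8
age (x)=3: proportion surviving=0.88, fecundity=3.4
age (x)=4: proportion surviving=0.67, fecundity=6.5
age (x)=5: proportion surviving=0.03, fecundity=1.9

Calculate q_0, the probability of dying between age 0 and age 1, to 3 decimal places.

q_0 = (l_0 − l_1) / l_0 = (1 − 0.99) / 1
     = 0.01 / 1 = 0.01 → 0.010

0.010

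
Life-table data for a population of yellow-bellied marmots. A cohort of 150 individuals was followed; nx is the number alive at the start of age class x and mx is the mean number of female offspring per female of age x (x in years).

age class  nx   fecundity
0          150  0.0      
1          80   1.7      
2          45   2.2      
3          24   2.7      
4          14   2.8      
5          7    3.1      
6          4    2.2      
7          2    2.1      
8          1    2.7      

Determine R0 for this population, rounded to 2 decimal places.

lx = nx/n0 = nx/150: 1, 0.53333…, 0.3, 0.16, 0.09333…, 0.04667…, 0.02667…, 0.01333…, 0.00667…
lx·mx by age: 0, 0.906667…, 0.66, 0.432, 0.261333…, 0.144667…, 0.058667…, 0.028…, 0.018…
R0 = Σ lx·mx = 2.509333… → 2.51

2.51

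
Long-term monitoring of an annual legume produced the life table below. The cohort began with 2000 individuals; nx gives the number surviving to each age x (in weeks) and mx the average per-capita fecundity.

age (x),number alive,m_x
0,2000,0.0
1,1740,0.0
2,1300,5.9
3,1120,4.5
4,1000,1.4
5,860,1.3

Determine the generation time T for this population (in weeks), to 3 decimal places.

lx = nx/n0 = nx/2000: 1, 0.87, 0.65, 0.56, 0.5, 0.43
lx·mx: 0, 0, 3.835, 2.52, 0.7, 0.559 → R0 = 7.614
x·lx·mx: 0, 0, 7.67, 7.56, 2.8, 2.795 → Σ = 20.825
T = 20.825 / 7.614 = 2.735093… → 2.735

2.735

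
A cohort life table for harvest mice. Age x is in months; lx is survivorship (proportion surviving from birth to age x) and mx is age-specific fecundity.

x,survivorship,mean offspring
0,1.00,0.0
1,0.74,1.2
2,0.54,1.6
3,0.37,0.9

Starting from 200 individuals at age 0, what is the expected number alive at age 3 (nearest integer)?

74

Expected survivors = N0 · l_3 = 200 × 0.37 = 74 → 74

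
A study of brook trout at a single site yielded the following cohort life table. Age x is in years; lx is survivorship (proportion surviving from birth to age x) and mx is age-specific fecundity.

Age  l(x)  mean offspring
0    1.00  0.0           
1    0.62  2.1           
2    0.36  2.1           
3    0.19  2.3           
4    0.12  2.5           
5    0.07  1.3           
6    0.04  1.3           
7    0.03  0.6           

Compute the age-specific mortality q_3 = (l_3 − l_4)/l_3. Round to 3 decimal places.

0.368

q_3 = (l_3 − l_4) / l_3 = (0.19 − 0.12) / 0.19
     = 0.07 / 0.19 = 0.368421… → 0.368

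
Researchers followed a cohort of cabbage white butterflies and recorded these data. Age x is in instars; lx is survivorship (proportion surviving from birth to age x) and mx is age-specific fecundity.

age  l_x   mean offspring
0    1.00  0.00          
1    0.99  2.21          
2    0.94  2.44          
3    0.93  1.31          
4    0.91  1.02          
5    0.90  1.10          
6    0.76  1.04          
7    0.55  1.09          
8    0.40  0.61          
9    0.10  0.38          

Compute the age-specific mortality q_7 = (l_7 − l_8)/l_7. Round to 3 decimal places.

0.273

q_7 = (l_7 − l_8) / l_7 = (0.55 − 0.4) / 0.55
     = 0.15 / 0.55 = 0.272727… → 0.273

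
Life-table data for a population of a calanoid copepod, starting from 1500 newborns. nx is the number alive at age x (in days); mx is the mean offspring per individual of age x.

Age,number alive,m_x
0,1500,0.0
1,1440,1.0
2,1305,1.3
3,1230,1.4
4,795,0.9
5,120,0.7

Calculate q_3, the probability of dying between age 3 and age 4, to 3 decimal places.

0.354

lx = nx/n0 = nx/1500: 1, 0.96, 0.87, 0.82, 0.53, 0.08
q_3 = (l_3 − l_4) / l_3 = (0.82 − 0.53) / 0.82
     = 0.29 / 0.82 = 0.353659… → 0.354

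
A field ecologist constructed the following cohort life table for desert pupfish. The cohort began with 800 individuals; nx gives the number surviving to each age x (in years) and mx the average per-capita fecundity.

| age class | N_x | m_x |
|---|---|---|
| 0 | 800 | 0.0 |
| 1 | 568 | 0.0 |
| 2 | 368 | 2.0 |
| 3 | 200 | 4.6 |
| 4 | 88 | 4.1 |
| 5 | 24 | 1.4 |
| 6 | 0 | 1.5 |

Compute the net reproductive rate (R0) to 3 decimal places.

2.563

lx = nx/n0 = nx/800: 1, 0.71, 0.46, 0.25, 0.11, 0.03, 0
lx·mx by age: 0, 0, 0.92, 1.15, 0.451, 0.042, 0
R0 = Σ lx·mx = 2.563 → 2.563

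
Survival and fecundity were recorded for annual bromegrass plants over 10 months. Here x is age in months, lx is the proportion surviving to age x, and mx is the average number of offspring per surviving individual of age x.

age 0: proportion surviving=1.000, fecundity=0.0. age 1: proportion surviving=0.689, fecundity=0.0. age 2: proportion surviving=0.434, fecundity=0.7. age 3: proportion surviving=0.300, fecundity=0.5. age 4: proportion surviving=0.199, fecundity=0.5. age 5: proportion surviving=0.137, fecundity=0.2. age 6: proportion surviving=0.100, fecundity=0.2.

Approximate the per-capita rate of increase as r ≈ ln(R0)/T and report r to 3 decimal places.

R0 = Σ lx·mx = 0 + 0 + 0.3038 + 0.15 + 0.0995 + 0.0274 + 0.02 = 0.6007
Σ x·lx·mx = 1.7126; T = 1.7126/0.6007 = 2.85101…
r ≈ ln(R0)/T = ln(0.6007)/2.85101… = -0.17876… → -0.179

-0.179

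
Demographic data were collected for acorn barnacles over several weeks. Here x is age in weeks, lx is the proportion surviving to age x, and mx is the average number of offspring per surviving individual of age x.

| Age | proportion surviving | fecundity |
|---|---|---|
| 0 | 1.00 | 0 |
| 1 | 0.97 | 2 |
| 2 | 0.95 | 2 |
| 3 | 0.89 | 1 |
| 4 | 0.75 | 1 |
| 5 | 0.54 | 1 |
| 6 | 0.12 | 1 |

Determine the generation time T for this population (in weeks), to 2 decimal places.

2.42

lx·mx: 0, 1.94, 1.9, 0.89, 0.75, 0.54, 0.12 → R0 = 6.14
x·lx·mx: 0, 1.94, 3.8, 2.67, 3, 2.7, 0.72 → Σ = 14.83
T = 14.83 / 6.14 = 2.415309… → 2.42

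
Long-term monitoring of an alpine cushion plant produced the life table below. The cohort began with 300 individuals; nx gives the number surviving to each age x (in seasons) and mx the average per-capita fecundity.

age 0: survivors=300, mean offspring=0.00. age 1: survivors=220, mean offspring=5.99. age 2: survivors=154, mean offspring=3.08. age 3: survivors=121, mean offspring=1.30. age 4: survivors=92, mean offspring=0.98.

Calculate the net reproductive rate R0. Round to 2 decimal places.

6.80

lx = nx/n0 = nx/300: 1, 0.73333…, 0.51333…, 0.40333…, 0.30667…
lx·mx by age: 0, 4.392667…, 1.581067…, 0.524333…, 0.300533…
R0 = Σ lx·mx = 6.7986… → 6.80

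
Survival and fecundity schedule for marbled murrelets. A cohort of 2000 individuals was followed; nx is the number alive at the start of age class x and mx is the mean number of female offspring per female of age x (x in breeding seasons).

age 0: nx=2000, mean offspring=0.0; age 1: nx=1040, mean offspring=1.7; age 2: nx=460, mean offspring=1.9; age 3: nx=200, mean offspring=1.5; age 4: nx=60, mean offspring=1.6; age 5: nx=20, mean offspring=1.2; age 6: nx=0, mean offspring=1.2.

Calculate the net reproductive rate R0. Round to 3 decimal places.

lx = nx/n0 = nx/2000: 1, 0.52, 0.23, 0.1, 0.03, 0.01, 0
lx·mx by age: 0, 0.884, 0.437, 0.15, 0.048, 0.012, 0
R0 = Σ lx·mx = 1.531 → 1.531

1.531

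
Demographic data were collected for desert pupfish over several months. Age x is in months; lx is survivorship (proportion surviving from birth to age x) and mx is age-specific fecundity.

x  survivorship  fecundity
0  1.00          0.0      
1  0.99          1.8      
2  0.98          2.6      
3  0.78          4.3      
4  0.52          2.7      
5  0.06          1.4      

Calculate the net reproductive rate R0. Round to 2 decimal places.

9.17

lx·mx by age: 0, 1.782, 2.548, 3.354, 1.404, 0.084
R0 = Σ lx·mx = 9.172 → 9.17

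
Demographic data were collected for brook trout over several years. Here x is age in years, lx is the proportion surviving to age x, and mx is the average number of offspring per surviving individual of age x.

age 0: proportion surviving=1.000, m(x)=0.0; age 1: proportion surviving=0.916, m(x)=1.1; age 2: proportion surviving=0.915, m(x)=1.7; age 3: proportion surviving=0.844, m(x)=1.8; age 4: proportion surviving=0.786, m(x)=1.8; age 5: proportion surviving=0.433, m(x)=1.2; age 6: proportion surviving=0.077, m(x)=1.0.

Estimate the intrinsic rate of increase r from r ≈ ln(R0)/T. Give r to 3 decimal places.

0.633

R0 = Σ lx·mx = 0 + 1.0076 + 1.5555 + 1.5192 + 1.4148 + 0.5196 + 0.077 = 6.0937
Σ x·lx·mx = 17.3954; T = 17.3954/6.0937 = 2.85465…
r ≈ ln(R0)/T = ln(6.0937)/2.85465… = 0.63309… → 0.633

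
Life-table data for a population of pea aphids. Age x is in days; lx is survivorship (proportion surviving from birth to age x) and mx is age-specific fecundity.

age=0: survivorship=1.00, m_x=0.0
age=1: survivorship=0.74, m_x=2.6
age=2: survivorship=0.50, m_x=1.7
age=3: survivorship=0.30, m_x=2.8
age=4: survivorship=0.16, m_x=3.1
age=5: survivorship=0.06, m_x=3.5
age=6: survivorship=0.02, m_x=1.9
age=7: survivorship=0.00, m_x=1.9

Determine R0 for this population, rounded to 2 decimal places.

lx·mx by age: 0, 1.924, 0.85, 0.84, 0.496, 0.21, 0.038, 0
R0 = Σ lx·mx = 4.358 → 4.36

4.36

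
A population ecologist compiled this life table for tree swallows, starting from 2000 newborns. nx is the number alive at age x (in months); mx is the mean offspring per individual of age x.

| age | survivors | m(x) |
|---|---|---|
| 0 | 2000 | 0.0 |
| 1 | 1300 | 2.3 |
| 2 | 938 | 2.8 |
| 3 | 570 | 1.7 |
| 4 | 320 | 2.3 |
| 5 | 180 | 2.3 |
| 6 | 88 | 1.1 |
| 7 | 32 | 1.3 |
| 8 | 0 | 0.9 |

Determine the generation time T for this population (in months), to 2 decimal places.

lx = nx/n0 = nx/2000: 1, 0.65, 0.469, 0.285, 0.16, 0.09, 0.044, 0.016, 0
lx·mx: 0, 1.495, 1.3132, 0.4845, 0.368, 0.207, 0.0484, 0.0208, 0 → R0 = 3.9369
x·lx·mx: 0, 1.495, 2.6264, 1.4535, 1.472, 1.035, 0.2904, 0.1456, 0 → Σ = 8.5179
T = 8.5179 / 3.9369 = 2.163606… → 2.16

2.16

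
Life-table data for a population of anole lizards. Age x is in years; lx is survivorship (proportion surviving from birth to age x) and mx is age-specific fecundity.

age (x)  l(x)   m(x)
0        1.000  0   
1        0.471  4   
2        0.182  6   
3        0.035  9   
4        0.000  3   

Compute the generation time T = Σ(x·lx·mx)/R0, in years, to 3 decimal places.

lx·mx: 0, 1.884, 1.092, 0.315, 0 → R0 = 3.291
x·lx·mx: 0, 1.884, 2.184, 0.945, 0 → Σ = 5.013
T = 5.013 / 3.291 = 1.523245… → 1.523

1.523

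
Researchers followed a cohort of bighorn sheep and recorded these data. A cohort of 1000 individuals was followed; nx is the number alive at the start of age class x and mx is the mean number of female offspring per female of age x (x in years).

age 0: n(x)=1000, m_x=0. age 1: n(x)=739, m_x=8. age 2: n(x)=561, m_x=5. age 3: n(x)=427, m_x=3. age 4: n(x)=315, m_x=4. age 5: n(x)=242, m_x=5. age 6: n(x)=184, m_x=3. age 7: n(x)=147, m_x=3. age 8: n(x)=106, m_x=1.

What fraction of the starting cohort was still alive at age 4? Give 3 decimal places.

l_4 = n_4/n_0 = 315/1000 = 0.315 → 0.315

0.315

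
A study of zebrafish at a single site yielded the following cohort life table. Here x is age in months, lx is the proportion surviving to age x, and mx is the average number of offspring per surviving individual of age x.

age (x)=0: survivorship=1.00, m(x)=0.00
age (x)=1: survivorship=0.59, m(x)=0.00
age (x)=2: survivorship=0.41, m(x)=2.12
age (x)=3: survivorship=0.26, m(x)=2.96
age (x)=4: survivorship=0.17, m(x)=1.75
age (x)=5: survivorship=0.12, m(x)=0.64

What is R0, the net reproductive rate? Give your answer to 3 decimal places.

lx·mx by age: 0, 0, 0.8692, 0.7696, 0.2975, 0.0768
R0 = Σ lx·mx = 2.0131 → 2.013

2.013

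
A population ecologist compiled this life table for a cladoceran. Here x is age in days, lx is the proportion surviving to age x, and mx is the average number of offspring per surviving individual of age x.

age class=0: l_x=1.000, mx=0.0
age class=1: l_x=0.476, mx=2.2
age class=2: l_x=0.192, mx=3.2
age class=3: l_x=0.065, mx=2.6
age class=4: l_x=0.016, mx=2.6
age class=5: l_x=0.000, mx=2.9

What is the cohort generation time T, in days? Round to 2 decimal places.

lx·mx: 0, 1.0472, 0.6144, 0.169, 0.0416, 0 → R0 = 1.8722
x·lx·mx: 0, 1.0472, 1.2288, 0.507, 0.1664, 0 → Σ = 2.9494
T = 2.9494 / 1.8722 = 1.575366… → 1.58

1.58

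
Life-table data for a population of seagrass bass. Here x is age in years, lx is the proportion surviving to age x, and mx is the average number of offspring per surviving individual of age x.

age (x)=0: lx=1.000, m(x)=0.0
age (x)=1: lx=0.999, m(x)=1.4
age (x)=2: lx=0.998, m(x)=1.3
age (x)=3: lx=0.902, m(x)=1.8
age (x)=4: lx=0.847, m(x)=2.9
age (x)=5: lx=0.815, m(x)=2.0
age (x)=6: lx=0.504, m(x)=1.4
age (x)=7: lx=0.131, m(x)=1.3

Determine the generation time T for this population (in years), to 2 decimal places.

3.48

lx·mx: 0, 1.3986, 1.2974, 1.6236, 2.4563, 1.63, 0.7056, 0.1703 → R0 = 9.2818
x·lx·mx: 0, 1.3986, 2.5948, 4.8708, 9.8252, 8.15, 4.2336, 1.1921 → Σ = 32.2651
T = 32.2651 / 9.2818 = 3.476168… → 3.48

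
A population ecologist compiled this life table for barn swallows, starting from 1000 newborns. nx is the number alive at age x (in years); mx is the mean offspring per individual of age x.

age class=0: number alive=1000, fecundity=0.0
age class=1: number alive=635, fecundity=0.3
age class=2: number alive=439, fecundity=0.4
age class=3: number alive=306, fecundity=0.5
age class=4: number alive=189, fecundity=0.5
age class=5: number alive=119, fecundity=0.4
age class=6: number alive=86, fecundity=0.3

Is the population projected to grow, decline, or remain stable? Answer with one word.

declining

lx = nx/n0 = nx/1000: 1, 0.635, 0.439, 0.306, 0.189, 0.119, 0.086
R0 = Σ lx·mx = 0 + 0.1905 + 0.1756 + 0.153 + 0.0945 + 0.0476 + 0.0258 = 0.687
R0 < 1, so the population is declining.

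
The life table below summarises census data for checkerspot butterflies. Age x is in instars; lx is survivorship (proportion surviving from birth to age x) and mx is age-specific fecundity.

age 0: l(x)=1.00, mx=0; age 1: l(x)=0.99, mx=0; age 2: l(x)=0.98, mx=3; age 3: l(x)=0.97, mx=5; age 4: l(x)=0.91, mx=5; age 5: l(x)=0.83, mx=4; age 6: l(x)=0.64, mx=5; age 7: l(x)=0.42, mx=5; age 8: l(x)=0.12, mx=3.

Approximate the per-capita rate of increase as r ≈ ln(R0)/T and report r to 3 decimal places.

0.709

R0 = Σ lx·mx = 0 + 0 + 2.94 + 4.85 + 4.55 + 3.32 + 3.2 + 2.1 + 0.36 = 21.32
Σ x·lx·mx = 92.01; T = 92.01/21.32 = 4.31567…
r ≈ ln(R0)/T = ln(21.32)/4.31567… = 0.70896… → 0.709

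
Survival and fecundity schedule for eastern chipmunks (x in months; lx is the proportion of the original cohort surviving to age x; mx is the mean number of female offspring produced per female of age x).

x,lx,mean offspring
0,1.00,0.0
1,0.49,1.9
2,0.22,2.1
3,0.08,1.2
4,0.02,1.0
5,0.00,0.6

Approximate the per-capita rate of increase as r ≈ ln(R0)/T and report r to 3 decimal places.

R0 = Σ lx·mx = 0 + 0.931 + 0.462 + 0.096 + 0.02 + 0 = 1.509
Σ x·lx·mx = 2.223; T = 2.223/1.509 = 1.47316…
r ≈ ln(R0)/T = ln(1.509)/1.47316… = 0.2793… → 0.279

0.279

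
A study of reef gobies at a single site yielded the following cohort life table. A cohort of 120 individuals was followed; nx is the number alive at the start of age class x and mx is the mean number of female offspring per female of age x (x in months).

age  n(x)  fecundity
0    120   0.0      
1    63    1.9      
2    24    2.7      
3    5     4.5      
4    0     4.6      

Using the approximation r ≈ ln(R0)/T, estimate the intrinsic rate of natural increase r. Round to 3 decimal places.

lx = nx/n0 = nx/120: 1, 0.525, 0.2, 0.04167…, 0
R0 = Σ lx·mx = 0 + 0.9975 + 0.54 + 0.1875… + 0 = 1.725…
Σ x·lx·mx = 2.64…; T = 2.64…/1.725… = 1.53043…
r ≈ ln(R0)/T = ln(1.725…)/1.53043… = 0.35626… → 0.356

0.356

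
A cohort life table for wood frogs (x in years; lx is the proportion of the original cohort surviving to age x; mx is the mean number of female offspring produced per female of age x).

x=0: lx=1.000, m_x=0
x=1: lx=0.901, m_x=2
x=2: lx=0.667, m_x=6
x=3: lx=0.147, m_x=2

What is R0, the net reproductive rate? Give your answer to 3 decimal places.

lx·mx by age: 0, 1.802, 4.002, 0.294
R0 = Σ lx·mx = 6.098 → 6.098

6.098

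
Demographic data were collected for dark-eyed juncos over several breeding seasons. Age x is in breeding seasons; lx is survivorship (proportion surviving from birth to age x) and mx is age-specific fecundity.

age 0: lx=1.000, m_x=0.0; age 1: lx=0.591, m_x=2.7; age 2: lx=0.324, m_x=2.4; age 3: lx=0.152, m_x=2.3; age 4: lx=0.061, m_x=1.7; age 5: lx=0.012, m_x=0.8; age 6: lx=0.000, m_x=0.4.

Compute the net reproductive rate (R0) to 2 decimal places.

lx·mx by age: 0, 1.5957, 0.7776, 0.3496, 0.1037, 0.0096, 0
R0 = Σ lx·mx = 2.8362 → 2.84

2.84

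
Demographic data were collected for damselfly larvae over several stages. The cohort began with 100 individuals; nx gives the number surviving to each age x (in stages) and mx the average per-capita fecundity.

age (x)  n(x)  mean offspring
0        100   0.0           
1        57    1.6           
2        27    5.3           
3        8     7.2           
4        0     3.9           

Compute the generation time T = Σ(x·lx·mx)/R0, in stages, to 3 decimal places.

1.885

lx = nx/n0 = nx/100: 1, 0.57, 0.27, 0.08, 0
lx·mx: 0, 0.912, 1.431, 0.576, 0 → R0 = 2.919
x·lx·mx: 0, 0.912, 2.862, 1.728, 0 → Σ = 5.502
T = 5.502 / 2.919 = 1.884892… → 1.885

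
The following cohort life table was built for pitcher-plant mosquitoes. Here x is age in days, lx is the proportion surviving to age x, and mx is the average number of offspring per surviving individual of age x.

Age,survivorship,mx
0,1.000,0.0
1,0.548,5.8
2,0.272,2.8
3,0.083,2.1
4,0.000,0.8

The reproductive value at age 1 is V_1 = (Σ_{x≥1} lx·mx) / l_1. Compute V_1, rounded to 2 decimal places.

7.51

lx·mx for x ≥ 1: 3.1784, 0.7616, 0.1743, 0 → sum = 4.1143
V_1 = 4.1143 / l_1 = 4.1143 / 0.548 = 7.507847… → 7.51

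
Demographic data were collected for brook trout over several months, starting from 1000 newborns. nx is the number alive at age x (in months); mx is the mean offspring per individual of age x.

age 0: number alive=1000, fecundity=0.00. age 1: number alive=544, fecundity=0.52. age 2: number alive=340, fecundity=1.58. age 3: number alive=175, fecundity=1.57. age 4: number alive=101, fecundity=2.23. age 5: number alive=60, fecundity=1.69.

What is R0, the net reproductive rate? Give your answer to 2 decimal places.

1.42

lx = nx/n0 = nx/1000: 1, 0.544, 0.34, 0.175, 0.101, 0.06
lx·mx by age: 0, 0.28288, 0.5372, 0.27475, 0.22523, 0.1014
R0 = Σ lx·mx = 1.42146 → 1.42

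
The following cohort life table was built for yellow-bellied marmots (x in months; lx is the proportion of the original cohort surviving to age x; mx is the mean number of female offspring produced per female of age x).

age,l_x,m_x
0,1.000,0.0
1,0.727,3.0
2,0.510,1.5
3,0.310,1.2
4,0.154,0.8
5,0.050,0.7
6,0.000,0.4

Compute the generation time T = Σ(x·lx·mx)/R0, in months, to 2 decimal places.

1.58

lx·mx: 0, 2.181, 0.765, 0.372, 0.1232, 0.035, 0 → R0 = 3.4762
x·lx·mx: 0, 2.181, 1.53, 1.116, 0.4928, 0.175, 0 → Σ = 5.4948
T = 5.4948 / 3.4762 = 1.580692… → 1.58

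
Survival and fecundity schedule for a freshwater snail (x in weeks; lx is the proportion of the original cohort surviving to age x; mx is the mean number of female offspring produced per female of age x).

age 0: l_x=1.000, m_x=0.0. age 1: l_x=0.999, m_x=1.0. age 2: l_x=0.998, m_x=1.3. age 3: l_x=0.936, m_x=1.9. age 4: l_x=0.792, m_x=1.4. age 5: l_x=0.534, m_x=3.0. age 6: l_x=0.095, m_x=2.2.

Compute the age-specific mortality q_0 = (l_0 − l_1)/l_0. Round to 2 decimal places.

q_0 = (l_0 − l_1) / l_0 = (1 − 0.999) / 1
     = 0.001 / 1 = 0.001 → 0.00

0.00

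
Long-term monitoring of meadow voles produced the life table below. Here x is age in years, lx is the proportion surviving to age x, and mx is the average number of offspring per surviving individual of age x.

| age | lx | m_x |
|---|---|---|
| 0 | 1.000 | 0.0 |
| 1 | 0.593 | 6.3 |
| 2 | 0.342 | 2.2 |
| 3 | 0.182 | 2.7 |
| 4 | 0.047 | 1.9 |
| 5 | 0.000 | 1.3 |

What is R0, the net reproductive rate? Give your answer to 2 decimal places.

5.07

lx·mx by age: 0, 3.7359, 0.7524, 0.4914, 0.0893, 0
R0 = Σ lx·mx = 5.069 → 5.07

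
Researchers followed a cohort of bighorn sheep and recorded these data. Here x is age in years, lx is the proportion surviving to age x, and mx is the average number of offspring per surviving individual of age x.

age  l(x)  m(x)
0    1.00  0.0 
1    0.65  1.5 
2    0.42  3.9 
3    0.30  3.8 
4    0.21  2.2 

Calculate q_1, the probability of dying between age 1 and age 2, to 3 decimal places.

0.354

q_1 = (l_1 − l_2) / l_1 = (0.65 − 0.42) / 0.65
     = 0.23 / 0.65 = 0.353846… → 0.354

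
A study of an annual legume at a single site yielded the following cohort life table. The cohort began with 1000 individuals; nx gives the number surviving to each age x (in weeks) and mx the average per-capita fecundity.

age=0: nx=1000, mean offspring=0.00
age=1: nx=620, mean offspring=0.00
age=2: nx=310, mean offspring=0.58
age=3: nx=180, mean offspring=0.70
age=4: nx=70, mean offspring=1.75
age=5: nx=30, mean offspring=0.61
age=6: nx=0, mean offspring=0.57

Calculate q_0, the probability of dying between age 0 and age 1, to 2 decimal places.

0.38

lx = nx/n0 = nx/1000: 1, 0.62, 0.31, 0.18, 0.07, 0.03, 0
q_0 = (l_0 − l_1) / l_0 = (1 − 0.62) / 1
     = 0.38 / 1 = 0.38 → 0.38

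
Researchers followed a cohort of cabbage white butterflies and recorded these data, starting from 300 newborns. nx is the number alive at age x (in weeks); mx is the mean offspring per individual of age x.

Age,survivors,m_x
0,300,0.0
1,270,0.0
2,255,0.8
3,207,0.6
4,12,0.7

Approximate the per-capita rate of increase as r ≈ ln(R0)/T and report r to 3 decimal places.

0.048

lx = nx/n0 = nx/300: 1, 0.9, 0.85, 0.69, 0.04
R0 = Σ lx·mx = 0 + 0 + 0.68 + 0.414 + 0.028 = 1.122
Σ x·lx·mx = 2.714; T = 2.714/1.122 = 2.41889…
r ≈ ln(R0)/T = ln(1.122)/2.41889… = 0.04759… → 0.048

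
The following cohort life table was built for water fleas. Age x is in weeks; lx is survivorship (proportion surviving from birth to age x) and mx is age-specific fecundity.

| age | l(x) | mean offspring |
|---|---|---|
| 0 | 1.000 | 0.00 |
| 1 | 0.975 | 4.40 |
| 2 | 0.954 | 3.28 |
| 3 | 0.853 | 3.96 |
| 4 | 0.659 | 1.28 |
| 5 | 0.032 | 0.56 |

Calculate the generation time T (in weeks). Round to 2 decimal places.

2.07

lx·mx: 0, 4.29, 3.12912, 3.37788, 0.84352, 0.01792 → R0 = 11.65844
x·lx·mx: 0, 4.29, 6.25824, 10.13364, 3.37408, 0.0896 → Σ = 24.14556
T = 24.14556 / 11.65844 = 2.07108… → 2.07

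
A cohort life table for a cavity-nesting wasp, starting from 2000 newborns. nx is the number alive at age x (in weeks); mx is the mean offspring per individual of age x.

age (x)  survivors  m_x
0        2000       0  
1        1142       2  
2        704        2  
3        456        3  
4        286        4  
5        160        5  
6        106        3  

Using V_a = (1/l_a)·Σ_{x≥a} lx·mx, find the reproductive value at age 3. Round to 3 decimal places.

lx = nx/n0 = nx/2000: 1, 0.571, 0.352, 0.228, 0.143, 0.08, 0.053
lx·mx for x ≥ 3: 0.684, 0.572, 0.4, 0.159 → sum = 1.815
V_3 = 1.815 / l_3 = 1.815 / 0.228 = 7.960526… → 7.961

7.961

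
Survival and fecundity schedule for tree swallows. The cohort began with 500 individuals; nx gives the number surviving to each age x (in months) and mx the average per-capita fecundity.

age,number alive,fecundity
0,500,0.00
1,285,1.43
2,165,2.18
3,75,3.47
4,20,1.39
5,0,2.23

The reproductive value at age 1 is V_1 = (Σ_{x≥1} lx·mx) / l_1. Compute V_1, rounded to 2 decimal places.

3.70

lx = nx/n0 = nx/500: 1, 0.57, 0.33, 0.15, 0.04, 0
lx·mx for x ≥ 1: 0.8151, 0.7194, 0.5205, 0.0556, 0 → sum = 2.1106
V_1 = 2.1106 / l_1 = 2.1106 / 0.57 = 3.702807… → 3.70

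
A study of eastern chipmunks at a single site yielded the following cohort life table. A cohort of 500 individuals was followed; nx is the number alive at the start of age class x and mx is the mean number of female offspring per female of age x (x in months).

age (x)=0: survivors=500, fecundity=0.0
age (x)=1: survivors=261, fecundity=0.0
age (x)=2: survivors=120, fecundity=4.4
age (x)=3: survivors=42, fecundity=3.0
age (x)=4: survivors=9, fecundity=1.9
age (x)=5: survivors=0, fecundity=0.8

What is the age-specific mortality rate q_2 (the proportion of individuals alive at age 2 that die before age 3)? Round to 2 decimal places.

0.65

lx = nx/n0 = nx/500: 1, 0.522, 0.24, 0.084, 0.018, 0
q_2 = (l_2 − l_3) / l_2 = (0.24 − 0.084) / 0.24
     = 0.156 / 0.24 = 0.65 → 0.65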